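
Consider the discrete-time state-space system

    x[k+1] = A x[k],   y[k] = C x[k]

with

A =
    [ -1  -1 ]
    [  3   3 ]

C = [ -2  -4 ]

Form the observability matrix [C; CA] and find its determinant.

-20

CA = [[-10, -10]]
Observability matrix O = [C; CA] = [[-2, -4], [-10, -10]]
det(O) = (-2)·(-10) - (-4)·(-10) = 20 - 40 = -20
Since det(O) ≠ 0, rank(O) = 2 and the system is completely observable.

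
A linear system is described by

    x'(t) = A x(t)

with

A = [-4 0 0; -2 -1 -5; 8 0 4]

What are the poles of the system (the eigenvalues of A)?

-4, -1, 4

det(sI - A) = s^3 - (tr A)s^2 + (M11 + M22 + M33)s - det A, where Mii is the 2×2 principal minor of A obtained by deleting row i and column i.
tr A = (-4) + (-1) + 4 = -1; M11 = (-1)·4 - (-5)·0 = -4 - 0 = -4; M22 = (-4)·4 - 0·8 = -16 - 0 = -16; M33 = (-4)·(-1) - 0·(-2) = 4 - 0 = 4; sum of minors = -16.
det A = (-4)·((-1)·4 - (-5)·0) - 0·((-2)·4 - (-5)·8) + 0·((-2)·0 - (-1)·8) = (-4)·(-4) - 0·32 + 0·8 = 16.
So p(s) = det(sI - A) = s^3 + s^2 - 16s - 16.
Rational-root test: any integer root divides -16. Testing small divisors, s = -1 works: p(-1) = -1 + 1 + 16 + (-16) = 0, so (s + 1) is a factor.
Dividing, p(s) = (s + 1)(s^2 - 16).
Factor s^2 - 16: two numbers with sum 0 and product -16 are 4 and -4, so s^2 - 16 = (s - 4)(s + 4).
Hence p(s) = (s - 4) (s + 1) (s + 4), with roots -4, -1, 4.
At least one eigenvalue has non-negative real part, so the system is not asymptotically stable.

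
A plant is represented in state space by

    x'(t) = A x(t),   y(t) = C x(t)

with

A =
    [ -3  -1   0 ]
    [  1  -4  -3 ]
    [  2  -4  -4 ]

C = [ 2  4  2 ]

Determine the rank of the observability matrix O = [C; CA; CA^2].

3

CA = [[2, -26, -20]]
CA^2 = [[-72, 182, 158]]
Observability matrix O = [C; CA; CA^2] = [[2, 4, 2], [2, -26, -20], [-72, 182, 158]]
det(O) = 2·((-26)·158 - (-20)·182) - 4·(2·158 - (-20)·(-72)) + 2·(2·182 - (-26)·(-72)) = 2·(-468) - 4·(-1124) + 2·(-1508) = 544 ≠ 0, so rank(O) = 3.
rank(O) = 3 = n, so the pair (A, C) is completely observable.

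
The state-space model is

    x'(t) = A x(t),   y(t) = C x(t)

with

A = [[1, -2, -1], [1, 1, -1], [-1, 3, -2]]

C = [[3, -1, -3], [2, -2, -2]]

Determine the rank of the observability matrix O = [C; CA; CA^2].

CA = [[5, -16, 4], [2, -12, 4]]
CA^2 = [[-15, -14, 3], [-14, -4, 2]]
Observability matrix O = [C; CA; CA^2] = [[3, -1, -3], [2, -2, -2], [5, -16, 4], [2, -12, 4], [-15, -14, 3], [-14, -4, 2]]
Take the 3×3 submatrix of O formed by rows 1, 2, 3: [[3, -1, -3], [2, -2, -2], [5, -16, 4]]. Its determinant is 3·((-2)·4 - (-2)·(-16)) - (-1)·(2·4 - (-2)·5) + (-3)·(2·(-16) - (-2)·5) = 3·(-40) - (-1)·18 + (-3)·(-22) = -36 ≠ 0.
So rank(O) ≥ 3; since O has 3 columns, rank(O) = 3.
rank(O) = 3 = n, so the pair (A, C) is completely observable.

3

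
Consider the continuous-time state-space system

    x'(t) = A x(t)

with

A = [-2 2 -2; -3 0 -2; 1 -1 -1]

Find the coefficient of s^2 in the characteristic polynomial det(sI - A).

Expand det(sI - A) for the 3×3 matrix.
p(s) = s^3 + 3s^2 + 8s + 12.
(Check: constant term = det(-A) = (-1)^3 det A = 12; coefficient of s^2 = -tr A = 3.)
The coefficient of s^2 is 3.

3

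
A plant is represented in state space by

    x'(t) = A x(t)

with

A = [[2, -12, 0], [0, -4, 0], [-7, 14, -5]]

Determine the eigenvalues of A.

det(sI - A) = s^3 - (tr A)s^2 + (M11 + M22 + M33)s - det A, where Mii is the 2×2 principal minor of A obtained by deleting row i and column i.
tr A = 2 + (-4) + (-5) = -7; M11 = (-4)·(-5) - 0·14 = 20 - 0 = 20; M22 = 2·(-5) - 0·(-7) = -10 - 0 = -10; M33 = 2·(-4) - (-12)·0 = -8 - 0 = -8; sum of minors = 2.
det A = 2·((-4)·(-5) - 0·14) - (-12)·(0·(-5) - 0·(-7)) + 0·(0·14 - (-4)·(-7)) = 2·20 - (-12)·0 + 0·(-28) = 40.
So p(s) = det(sI - A) = s^3 + 7s^2 + 2s - 40.
Rational-root test: any integer root divides -40. Testing small divisors, s = 2 works: p(2) = 8 + 28 + 4 + (-40) = 0, so (s - 2) is a factor.
Dividing, p(s) = (s - 2)(s^2 + 9s + 20).
Factor s^2 + 9s + 20: two numbers with sum -9 and product 20 are -4 and -5, so s^2 + 9s + 20 = (s + 4)(s + 5).
Hence p(s) = (s - 2) (s + 4) (s + 5), with roots -5, -4, 2.
At least one eigenvalue has non-negative real part, so the system is not asymptotically stable.

-5, -4, 2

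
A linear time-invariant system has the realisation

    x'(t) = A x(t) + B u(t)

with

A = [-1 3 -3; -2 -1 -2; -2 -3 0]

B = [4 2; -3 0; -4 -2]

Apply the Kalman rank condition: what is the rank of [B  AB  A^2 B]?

2

AB = [[-1, 4], [3, 0], [1, -4]]
A^2B = [[7, 8], [-3, 0], [-7, -8]]
Controllability matrix C = [B  AB  A^2B] = [[4, 2, -1, 4, 7, 8], [-3, 0, 3, 0, -3, 0], [-4, -2, 1, -4, -7, -8]]
The rows r1, r2, r3 of C are linearly dependent: r1 + r3 = 0 (check each entry), so rank(C) ≤ 2.
The 2×2 minor from rows 1, 2, columns 1, 2 is 4·0 - 2·(-3) = 0 - (-6) = 6 ≠ 0, so rank(C) = 2.
rank(C) = 2 < n = 3, so the pair (A, B) is not completely controllable.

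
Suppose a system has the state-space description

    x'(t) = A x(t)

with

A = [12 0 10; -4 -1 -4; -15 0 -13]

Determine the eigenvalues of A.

-3, -1, 2

det(sI - A) = s^3 - (tr A)s^2 + (M11 + M22 + M33)s - det A, where Mii is the 2×2 principal minor of A obtained by deleting row i and column i.
tr A = 12 + (-1) + (-13) = -2; M11 = (-1)·(-13) - (-4)·0 = 13 - 0 = 13; M22 = 12·(-13) - 10·(-15) = -156 - (-150) = -6; M33 = 12·(-1) - 0·(-4) = -12 - 0 = -12; sum of minors = -5.
det A = 12·((-1)·(-13) - (-4)·0) - 0·((-4)·(-13) - (-4)·(-15)) + 10·((-4)·0 - (-1)·(-15)) = 12·13 - 0·(-8) + 10·(-15) = 6.
So p(s) = det(sI - A) = s^3 + 2s^2 - 5s - 6.
Rational-root test: any integer root divides -6. Testing small divisors, s = -1 works: p(-1) = -1 + 2 + 5 + (-6) = 0, so (s + 1) is a factor.
Dividing, p(s) = (s + 1)(s^2 + s - 6).
Factor s^2 + s - 6: two numbers with sum -1 and product -6 are 2 and -3, so s^2 + s - 6 = (s - 2)(s + 3).
Hence p(s) = (s - 2) (s + 1) (s + 3), with roots -3, -1, 2.
At least one eigenvalue has non-negative real part, so the system is not asymptotically stable.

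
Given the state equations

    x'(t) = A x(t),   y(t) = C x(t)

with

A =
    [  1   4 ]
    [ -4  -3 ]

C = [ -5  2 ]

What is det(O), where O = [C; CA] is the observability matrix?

156

CA = [[-13, -26]]
Observability matrix O = [C; CA] = [[-5, 2], [-13, -26]]
det(O) = (-5)·(-26) - 2·(-13) = 130 - (-26) = 156
Since det(O) ≠ 0, rank(O) = 2 and the system is completely observable.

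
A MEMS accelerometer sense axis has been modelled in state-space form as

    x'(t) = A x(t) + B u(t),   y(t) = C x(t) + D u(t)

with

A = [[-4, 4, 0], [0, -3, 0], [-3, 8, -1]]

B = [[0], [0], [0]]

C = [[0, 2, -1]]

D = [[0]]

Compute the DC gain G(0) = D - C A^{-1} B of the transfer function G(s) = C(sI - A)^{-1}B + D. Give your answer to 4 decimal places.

G(0) = C(-A)^{-1}B + D = -C A^{-1} B + D.
det A = -12, so A^{-1} = (1/-12)·adj(A) = [[-1/4, -1/3, 0], [0, -1/3, 0], [3/4, -5/3, -1]]
A^{-1} B = [0, 0, 0]^T
C A^{-1} B = 0
G(0) = D - C A^{-1} B = 0 - (0) = 0

0.0000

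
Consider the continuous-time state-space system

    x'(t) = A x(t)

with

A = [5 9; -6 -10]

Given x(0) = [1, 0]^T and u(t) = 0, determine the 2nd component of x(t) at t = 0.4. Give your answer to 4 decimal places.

-0.9368

det(sI - A) = s^2 - (tr A)s + det A, with tr A = 5 + (-10) = -5 and det A = 5·(-10) - 9·(-6) = -50 - (-54) = 4.
So p(s) = det(sI - A) = s^2 + 5s + 4.
Factor s^2 + 5s + 4: two numbers with sum -5 and product 4 are -1 and -4, so s^2 + 5s + 4 = (s + 1)(s + 4).
Hence p(s) = (s + 1) (s + 4), with roots -4, -1.
The eigenvalues -4, -1 are distinct and real, so A is diagonalisable and x(t) = e^{At} x(0) = V diag(e^{λ_i t}) V^{-1} x(0), where the columns of V are the eigenvectors.
λ = -4: A - (-4)I = [[9, 9], [-6, -6]]. Row 1 gives 9·v1 + 9·v2 = 0, so take v_1 = [1, -1]^T.
λ = -1: A - (-1)I = [[6, 9], [-6, -9]]. Row 1 gives 6·v1 + 9·v2 = 0, so take v_2 = [3, -2]^T.
V = [v_1 v_2] = [[1, 3], [-1, -2]] has det V = 1, so V^{-1} = adj(V)/det V = [[-2, -3], [1, 1]].
Modal coordinates z(0) = V^{-1} x(0): (-2)·1 + (-3)·0 = -2; 1·1 + 1·0 = 1; so z(0) = [-2, 1]^T.
x_2(t) = Σ_i (v_i)_2 · z_i(0) · e^{λ_i t} (row 2 of V times the modal terms).
x_2(0.4) = (-1)·(-2)·e^{-4·0.4} + (-2)·1·e^{-1·0.4} = 2·0.201897 + (-2)·0.670320 = -0.9368.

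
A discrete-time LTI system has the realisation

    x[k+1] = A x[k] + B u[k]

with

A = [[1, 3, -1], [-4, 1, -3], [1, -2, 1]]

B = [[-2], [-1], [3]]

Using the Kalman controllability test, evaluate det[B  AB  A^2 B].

-425

AB = [[-8], [-2], [3]]
A^2B = [[-17], [21], [-1]]
Controllability matrix C = [B  AB  A^2B] = [[-2, -8, -17], [-1, -2, 21], [3, 3, -1]]
Expanding along the first row, det(C) = (-2)·((-2)·(-1) - 21·3) - (-8)·((-1)·(-1) - 21·3) + (-17)·((-1)·3 - (-2)·3) = (-2)·(-61) - (-8)·(-62) + (-17)·3 = -425
Since det(C) ≠ 0, rank(C) = 3 and the system is completely controllable.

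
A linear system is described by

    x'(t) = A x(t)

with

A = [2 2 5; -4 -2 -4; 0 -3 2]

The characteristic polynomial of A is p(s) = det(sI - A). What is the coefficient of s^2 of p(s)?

-2

Expand det(sI - A) for the 3×3 matrix.
p(s) = s^3 - 2s^2 - 8s - 44.
(Check: constant term = det(-A) = (-1)^3 det A = -44; coefficient of s^2 = -tr A = -2.)
The coefficient of s^2 is -2.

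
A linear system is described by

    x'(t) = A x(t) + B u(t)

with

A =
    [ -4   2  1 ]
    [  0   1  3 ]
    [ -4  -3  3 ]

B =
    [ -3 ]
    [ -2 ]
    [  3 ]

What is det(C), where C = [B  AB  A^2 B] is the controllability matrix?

AB = [[11], [7], [27]]
A^2B = [[-3], [88], [16]]
Controllability matrix C = [B  AB  A^2B] = [[-3, 11, -3], [-2, 7, 88], [3, 27, 16]]
Expanding along the first row, det(C) = (-3)·(7·16 - 88·27) - 11·((-2)·16 - 88·3) + (-3)·((-2)·27 - 7·3) = (-3)·(-2264) - 11·(-296) + (-3)·(-75) = 10273
Since det(C) ≠ 0, rank(C) = 3 and the system is completely controllable.

10273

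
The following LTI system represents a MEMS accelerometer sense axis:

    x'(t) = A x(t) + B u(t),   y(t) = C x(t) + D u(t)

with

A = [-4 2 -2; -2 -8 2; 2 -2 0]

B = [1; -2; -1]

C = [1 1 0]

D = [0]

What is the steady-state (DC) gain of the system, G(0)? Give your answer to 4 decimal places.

G(0) = C(-A)^{-1}B + D = -C A^{-1} B + D.
det A = -48, so A^{-1} = (1/-48)·adj(A) = [[-1/12, -1/12, 1/4], [-1/12, -1/12, -1/4], [-5/12, 1/12, -3/4]]
A^{-1} B = [-1/6, 1/3, 1/6]^T
C A^{-1} B = 1/6
G(0) = D - C A^{-1} B = 0 - (1/6) = -1/6 ≈ -0.1667

-0.1667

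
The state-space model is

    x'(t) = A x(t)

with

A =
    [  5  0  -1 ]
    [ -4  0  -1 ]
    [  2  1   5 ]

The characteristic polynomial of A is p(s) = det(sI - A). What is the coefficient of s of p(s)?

Expand det(sI - A) for the 3×3 matrix.
p(s) = s^3 - 10s^2 + 28s - 9.
(Check: constant term = det(-A) = (-1)^3 det A = -9; coefficient of s^2 = -tr A = -10.)
The coefficient of s is 28.

28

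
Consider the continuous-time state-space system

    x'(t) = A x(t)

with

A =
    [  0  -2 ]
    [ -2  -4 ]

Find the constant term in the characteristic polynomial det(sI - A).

For a 2×2 matrix, det(sI - A) = s^2 - (tr A)s + det A.
tr A = -4, det A = -4.
So p(s) = s^2 + 4s - 4.
The constant term is -4.

-4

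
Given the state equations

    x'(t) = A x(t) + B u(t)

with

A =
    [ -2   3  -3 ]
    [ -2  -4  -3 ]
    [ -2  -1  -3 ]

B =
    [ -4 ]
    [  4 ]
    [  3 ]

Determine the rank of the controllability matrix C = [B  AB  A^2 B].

3

AB = [[11], [-17], [-5]]
A^2B = [[-58], [61], [10]]
Controllability matrix C = [B  AB  A^2B] = [[-4, 11, -58], [4, -17, 61], [3, -5, 10]]
det(C) = (-4)·((-17)·10 - 61·(-5)) - 11·(4·10 - 61·3) + (-58)·(4·(-5) - (-17)·3) = (-4)·135 - 11·(-143) + (-58)·31 = -765 ≠ 0, so rank(C) = 3.
rank(C) = 3 = n, so the pair (A, B) is completely controllable.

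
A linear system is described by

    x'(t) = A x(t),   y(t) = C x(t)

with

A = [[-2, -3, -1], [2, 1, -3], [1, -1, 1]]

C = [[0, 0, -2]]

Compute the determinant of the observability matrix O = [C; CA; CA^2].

64

CA = [[-2, 2, -2]]
CA^2 = [[6, 10, -6]]
Observability matrix O = [C; CA; CA^2] = [[0, 0, -2], [-2, 2, -2], [6, 10, -6]]
Expanding along the first row, det(O) = 0·(2·(-6) - (-2)·10) - 0·((-2)·(-6) - (-2)·6) + (-2)·((-2)·10 - 2·6) = 0·8 - 0·24 + (-2)·(-32) = 64
Since det(O) ≠ 0, rank(O) = 3 and the system is completely observable.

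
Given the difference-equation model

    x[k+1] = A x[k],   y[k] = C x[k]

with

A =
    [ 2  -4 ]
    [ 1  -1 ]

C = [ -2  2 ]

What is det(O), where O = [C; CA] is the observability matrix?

CA = [[-2, 6]]
Observability matrix O = [C; CA] = [[-2, 2], [-2, 6]]
det(O) = (-2)·6 - 2·(-2) = -12 - (-4) = -8
Since det(O) ≠ 0, rank(O) = 2 and the system is completely observable.

-8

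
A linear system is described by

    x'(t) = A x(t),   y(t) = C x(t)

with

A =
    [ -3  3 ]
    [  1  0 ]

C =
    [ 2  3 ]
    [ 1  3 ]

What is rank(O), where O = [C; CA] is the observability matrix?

2

CA = [[-3, 6], [0, 3]]
Observability matrix O = [C; CA] = [[2, 3], [1, 3], [-3, 6], [0, 3]]
Take the 2×2 submatrix of O formed by rows 1, 2: [[2, 3], [1, 3]]. Its determinant is 2·3 - 3·1 = 6 - 3 = 3 ≠ 0.
So rank(O) ≥ 2; since O has 2 columns, rank(O) = 2.
rank(O) = 2 = n, so the pair (A, C) is completely observable.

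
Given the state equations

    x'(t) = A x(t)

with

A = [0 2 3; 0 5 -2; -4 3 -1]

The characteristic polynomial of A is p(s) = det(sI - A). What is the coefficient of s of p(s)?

13

Expand det(sI - A) for the 3×3 matrix.
p(s) = s^3 - 4s^2 + 13s - 76.
(Check: constant term = det(-A) = (-1)^3 det A = -76; coefficient of s^2 = -tr A = -4.)
The coefficient of s is 13.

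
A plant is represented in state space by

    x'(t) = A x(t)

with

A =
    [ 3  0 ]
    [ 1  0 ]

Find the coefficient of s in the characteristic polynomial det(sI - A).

For a 2×2 matrix, det(sI - A) = s^2 - (tr A)s + det A.
tr A = 3, det A = 0.
So p(s) = s^2 - 3s.
The coefficient of s is -3.

-3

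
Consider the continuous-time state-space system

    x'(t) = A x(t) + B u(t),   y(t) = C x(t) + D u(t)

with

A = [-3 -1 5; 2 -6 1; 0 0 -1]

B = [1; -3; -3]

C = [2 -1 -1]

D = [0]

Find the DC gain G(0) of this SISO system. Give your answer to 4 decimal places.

G(0) = C(-A)^{-1}B + D = -C A^{-1} B + D.
det A = -20, so A^{-1} = (1/-20)·adj(A) = [[-3/10, 1/20, -29/20], [-1/10, -3/20, -13/20], [0, 0, -1]]
A^{-1} B = [39/10, 23/10, 3]^T
C A^{-1} B = 5/2
G(0) = D - C A^{-1} B = 0 - (5/2) = -5/2 ≈ -2.5000

-2.5000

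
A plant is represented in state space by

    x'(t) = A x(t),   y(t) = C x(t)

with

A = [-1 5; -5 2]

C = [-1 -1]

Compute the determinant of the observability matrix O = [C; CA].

CA = [[6, -7]]
Observability matrix O = [C; CA] = [[-1, -1], [6, -7]]
det(O) = (-1)·(-7) - (-1)·6 = 7 - (-6) = 13
Since det(O) ≠ 0, rank(O) = 2 and the system is completely observable.

13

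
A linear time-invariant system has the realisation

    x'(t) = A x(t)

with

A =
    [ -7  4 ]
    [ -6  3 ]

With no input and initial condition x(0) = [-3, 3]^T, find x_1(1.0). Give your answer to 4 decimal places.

det(sI - A) = s^2 - (tr A)s + det A, with tr A = (-7) + 3 = -4 and det A = (-7)·3 - 4·(-6) = -21 - (-24) = 3.
So p(s) = det(sI - A) = s^2 + 4s + 3.
Factor s^2 + 4s + 3: two numbers with sum -4 and product 3 are -1 and -3, so s^2 + 4s + 3 = (s + 1)(s + 3).
Hence p(s) = (s + 1) (s + 3), with roots -3, -1.
The eigenvalues -3, -1 are distinct and real, so A is diagonalisable and x(t) = e^{At} x(0) = V diag(e^{λ_i t}) V^{-1} x(0), where the columns of V are the eigenvectors.
λ = -3: A - (-3)I = [[-4, 4], [-6, 6]]. Row 1 gives (-4)·v1 + 4·v2 = 0, so take v_1 = [-1, -1]^T.
λ = -1: A - (-1)I = [[-6, 4], [-6, 4]]. Row 1 gives (-6)·v1 + 4·v2 = 0, so take v_2 = [-2, -3]^T.
V = [v_1 v_2] = [[-1, -2], [-1, -3]] has det V = 1, so V^{-1} = adj(V)/det V = [[-3, 2], [1, -1]].
Modal coordinates z(0) = V^{-1} x(0): (-3)·(-3) + 2·3 = 15; 1·(-3) + (-1)·3 = -6; so z(0) = [15, -6]^T.
x_1(t) = Σ_i (v_i)_1 · z_i(0) · e^{λ_i t} (row 1 of V times the modal terms).
x_1(1.0) = (-1)·15·e^{-3·1.0} + (-2)·(-6)·e^{-1·1.0} = (-15)·0.049787 + 12·0.367879 = 3.6677.

3.6677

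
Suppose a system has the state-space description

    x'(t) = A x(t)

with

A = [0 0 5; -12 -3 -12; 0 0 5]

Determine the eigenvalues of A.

det(sI - A) = s^3 - (tr A)s^2 + (M11 + M22 + M33)s - det A, where Mii is the 2×2 principal minor of A obtained by deleting row i and column i.
tr A = 0 + (-3) + 5 = 2; M11 = (-3)·5 - (-12)·0 = -15 - 0 = -15; M22 = 0·5 - 5·0 = 0 - 0 = 0; M33 = 0·(-3) - 0·(-12) = 0 - 0 = 0; sum of minors = -15.
det A = 0·((-3)·5 - (-12)·0) - 0·((-12)·5 - (-12)·0) + 5·((-12)·0 - (-3)·0) = 0·(-15) - 0·(-60) + 5·0 = 0.
So p(s) = det(sI - A) = s^3 - 2s^2 - 15s.
The constant term is 0, so p(s) = s(s^2 - 2s - 15).
Factor s^2 - 2s - 15: two numbers with sum 2 and product -15 are 5 and -3, so s^2 - 2s - 15 = (s - 5)(s + 3).
Hence p(s) = s (s - 5) (s + 3), with roots -3, 0, 5.
At least one eigenvalue has non-negative real part, so the system is not asymptotically stable.

-3, 0, 5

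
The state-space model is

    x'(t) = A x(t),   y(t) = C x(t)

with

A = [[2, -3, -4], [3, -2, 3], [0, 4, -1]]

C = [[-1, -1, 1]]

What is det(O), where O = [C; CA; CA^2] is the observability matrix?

CA = [[-5, 9, 0]]
CA^2 = [[17, -3, 47]]
Observability matrix O = [C; CA; CA^2] = [[-1, -1, 1], [-5, 9, 0], [17, -3, 47]]
Expanding along the first row, det(O) = (-1)·(9·47 - 0·(-3)) - (-1)·((-5)·47 - 0·17) + 1·((-5)·(-3) - 9·17) = (-1)·423 - (-1)·(-235) + 1·(-138) = -796
Since det(O) ≠ 0, rank(O) = 3 and the system is completely observable.

-796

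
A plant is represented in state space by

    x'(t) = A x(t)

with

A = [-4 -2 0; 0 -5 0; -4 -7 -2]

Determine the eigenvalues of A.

det(sI - A) = s^3 - (tr A)s^2 + (M11 + M22 + M33)s - det A, where Mii is the 2×2 principal minor of A obtained by deleting row i and column i.
tr A = (-4) + (-5) + (-2) = -11; M11 = (-5)·(-2) - 0·(-7) = 10 - 0 = 10; M22 = (-4)·(-2) - 0·(-4) = 8 - 0 = 8; M33 = (-4)·(-5) - (-2)·0 = 20 - 0 = 20; sum of minors = 38.
det A = (-4)·((-5)·(-2) - 0·(-7)) - (-2)·(0·(-2) - 0·(-4)) + 0·(0·(-7) - (-5)·(-4)) = (-4)·10 - (-2)·0 + 0·(-20) = -40.
So p(s) = det(sI - A) = s^3 + 11s^2 + 38s + 40.
Rational-root test: any integer root divides 40. Testing small divisors, s = -2 works: p(-2) = -8 + 44 + (-76) + 40 = 0, so (s + 2) is a factor.
Dividing, p(s) = (s + 2)(s^2 + 9s + 20).
Factor s^2 + 9s + 20: two numbers with sum -9 and product 20 are -4 and -5, so s^2 + 9s + 20 = (s + 4)(s + 5).
Hence p(s) = (s + 2) (s + 4) (s + 5), with roots -5, -4, -2.
All eigenvalues have negative real part, so the system is asymptotically stable.

-5, -4, -2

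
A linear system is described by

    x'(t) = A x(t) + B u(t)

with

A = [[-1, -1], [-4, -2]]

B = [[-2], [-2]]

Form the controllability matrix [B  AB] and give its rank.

2

AB = [[4], [12]]
Controllability matrix C = [B  AB] = [[-2, 4], [-2, 12]]
det(C) = (-2)·12 - 4·(-2) = -24 - (-8) = -16 ≠ 0, so rank(C) = 2.
rank(C) = 2 = n, so the pair (A, B) is completely controllable.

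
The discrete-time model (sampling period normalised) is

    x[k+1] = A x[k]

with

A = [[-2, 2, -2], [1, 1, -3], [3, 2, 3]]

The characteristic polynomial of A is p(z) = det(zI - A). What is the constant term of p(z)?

40

Expand det(zI - A) for the 3×3 matrix.
p(z) = z^3 - 2z^2 + 5z + 40.
(Check: constant term = det(-A) = (-1)^3 det A = 40; coefficient of z^2 = -tr A = -2.)
The constant term is 40.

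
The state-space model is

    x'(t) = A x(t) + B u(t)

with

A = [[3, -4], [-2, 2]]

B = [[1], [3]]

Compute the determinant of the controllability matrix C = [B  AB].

31

AB = [[-9], [4]]
Controllability matrix C = [B  AB] = [[1, -9], [3, 4]]
det(C) = 1·4 - (-9)·3 = 4 - (-27) = 31
Since det(C) ≠ 0, rank(C) = 2 and the system is completely controllable.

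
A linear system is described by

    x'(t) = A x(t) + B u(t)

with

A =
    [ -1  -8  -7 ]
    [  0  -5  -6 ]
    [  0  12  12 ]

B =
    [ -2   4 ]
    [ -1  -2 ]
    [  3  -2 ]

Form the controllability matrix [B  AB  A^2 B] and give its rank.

2

AB = [[-11, 26], [-13, 22], [24, -48]]
A^2B = [[-53, 134], [-79, 178], [132, -312]]
Controllability matrix C = [B  AB  A^2B] = [[-2, 4, -11, 26, -53, 134], [-1, -2, -13, 22, -79, 178], [3, -2, 24, -48, 132, -312]]
The rows r1, r2, r3 of C are linearly dependent: r1 + r2 + r3 = 0 (check each entry), so rank(C) ≤ 2.
The 2×2 minor from rows 1, 2, columns 1, 2 is (-2)·(-2) - 4·(-1) = 4 - (-4) = 8 ≠ 0, so rank(C) = 2.
rank(C) = 2 < n = 3, so the pair (A, B) is not completely controllable.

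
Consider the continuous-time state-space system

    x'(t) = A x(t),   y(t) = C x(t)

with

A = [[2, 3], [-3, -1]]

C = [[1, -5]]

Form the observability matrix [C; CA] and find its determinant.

CA = [[17, 8]]
Observability matrix O = [C; CA] = [[1, -5], [17, 8]]
det(O) = 1·8 - (-5)·17 = 8 - (-85) = 93
Since det(O) ≠ 0, rank(O) = 2 and the system is completely observable.

93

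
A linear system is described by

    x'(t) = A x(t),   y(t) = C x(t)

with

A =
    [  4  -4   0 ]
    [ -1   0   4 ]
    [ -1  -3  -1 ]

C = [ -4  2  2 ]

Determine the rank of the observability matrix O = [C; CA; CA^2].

CA = [[-20, 10, 6]]
CA^2 = [[-96, 62, 34]]
Observability matrix O = [C; CA; CA^2] = [[-4, 2, 2], [-20, 10, 6], [-96, 62, 34]]
det(O) = (-4)·(10·34 - 6·62) - 2·((-20)·34 - 6·(-96)) + 2·((-20)·62 - 10·(-96)) = (-4)·(-32) - 2·(-104) + 2·(-280) = -224 ≠ 0, so rank(O) = 3.
rank(O) = 3 = n, so the pair (A, C) is completely observable.

3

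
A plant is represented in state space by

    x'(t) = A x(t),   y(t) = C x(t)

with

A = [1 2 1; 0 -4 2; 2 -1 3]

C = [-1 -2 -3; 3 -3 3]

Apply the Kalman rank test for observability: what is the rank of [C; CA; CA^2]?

3

CA = [[-7, 9, -14], [9, 15, 6]]
CA^2 = [[-35, -36, -31], [21, -48, 57]]
Observability matrix O = [C; CA; CA^2] = [[-1, -2, -3], [3, -3, 3], [-7, 9, -14], [9, 15, 6], [-35, -36, -31], [21, -48, 57]]
Take the 3×3 submatrix of O formed by rows 1, 2, 3: [[-1, -2, -3], [3, -3, 3], [-7, 9, -14]]. Its determinant is (-1)·((-3)·(-14) - 3·9) - (-2)·(3·(-14) - 3·(-7)) + (-3)·(3·9 - (-3)·(-7)) = (-1)·15 - (-2)·(-21) + (-3)·6 = -75 ≠ 0.
So rank(O) ≥ 3; since O has 3 columns, rank(O) = 3.
rank(O) = 3 = n, so the pair (A, C) is completely observable.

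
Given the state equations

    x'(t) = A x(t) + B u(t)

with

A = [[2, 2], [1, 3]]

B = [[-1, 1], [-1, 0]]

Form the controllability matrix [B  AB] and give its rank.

2

AB = [[-4, 2], [-4, 1]]
Controllability matrix C = [B  AB] = [[-1, 1, -4, 2], [-1, 0, -4, 1]]
Take the 2×2 submatrix of C formed by columns 1, 2: [[-1, 1], [-1, 0]]. Its determinant is (-1)·0 - 1·(-1) = 0 - (-1) = 1 ≠ 0.
So rank(C) ≥ 2; since C has 2 rows, rank(C) = 2.
rank(C) = 2 = n, so the pair (A, B) is completely controllable.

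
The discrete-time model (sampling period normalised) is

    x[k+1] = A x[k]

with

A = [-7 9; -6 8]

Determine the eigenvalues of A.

-1, 2

det(zI - A) = z^2 - (tr A)z + det A, with tr A = (-7) + 8 = 1 and det A = (-7)·8 - 9·(-6) = -56 - (-54) = -2.
So p(z) = det(zI - A) = z^2 - z - 2.
Factor z^2 - z - 2: two numbers with sum 1 and product -2 are 2 and -1, so z^2 - z - 2 = (z - 2)(z + 1).
Hence p(z) = (z - 2) (z + 1), with roots -1, 2.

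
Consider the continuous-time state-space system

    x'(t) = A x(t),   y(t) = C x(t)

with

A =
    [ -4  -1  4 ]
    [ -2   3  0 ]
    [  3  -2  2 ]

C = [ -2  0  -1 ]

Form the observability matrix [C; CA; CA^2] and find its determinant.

CA = [[5, 4, -10]]
CA^2 = [[-58, 27, 0]]
Observability matrix O = [C; CA; CA^2] = [[-2, 0, -1], [5, 4, -10], [-58, 27, 0]]
Expanding along the first row, det(O) = (-2)·(4·0 - (-10)·27) - 0·(5·0 - (-10)·(-58)) + (-1)·(5·27 - 4·(-58)) = (-2)·270 - 0·(-580) + (-1)·367 = -907
Since det(O) ≠ 0, rank(O) = 3 and the system is completely observable.

-907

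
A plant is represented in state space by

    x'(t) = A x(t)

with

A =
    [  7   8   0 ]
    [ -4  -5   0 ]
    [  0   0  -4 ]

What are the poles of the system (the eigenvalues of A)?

det(sI - A) = s^3 - (tr A)s^2 + (M11 + M22 + M33)s - det A, where Mii is the 2×2 principal minor of A obtained by deleting row i and column i.
tr A = 7 + (-5) + (-4) = -2; M11 = (-5)·(-4) - 0·0 = 20 - 0 = 20; M22 = 7·(-4) - 0·0 = -28 - 0 = -28; M33 = 7·(-5) - 8·(-4) = -35 - (-32) = -3; sum of minors = -11.
det A = 7·((-5)·(-4) - 0·0) - 8·((-4)·(-4) - 0·0) + 0·((-4)·0 - (-5)·0) = 7·20 - 8·16 + 0·0 = 12.
So p(s) = det(sI - A) = s^3 + 2s^2 - 11s - 12.
Rational-root test: any integer root divides -12. Testing small divisors, s = -1 works: p(-1) = -1 + 2 + 11 + (-12) = 0, so (s + 1) is a factor.
Dividing, p(s) = (s + 1)(s^2 + s - 12).
Factor s^2 + s - 12: two numbers with sum -1 and product -12 are 3 and -4, so s^2 + s - 12 = (s - 3)(s + 4).
Hence p(s) = (s - 3) (s + 1) (s + 4), with roots -4, -1, 3.
At least one eigenvalue has non-negative real part, so the system is not asymptotically stable.

-4, -1, 3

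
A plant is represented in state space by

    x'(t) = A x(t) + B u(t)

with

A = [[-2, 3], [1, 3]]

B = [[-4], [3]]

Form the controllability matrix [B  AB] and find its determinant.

AB = [[17], [5]]
Controllability matrix C = [B  AB] = [[-4, 17], [3, 5]]
det(C) = (-4)·5 - 17·3 = -20 - 51 = -71
Since det(C) ≠ 0, rank(C) = 2 and the system is completely controllable.

-71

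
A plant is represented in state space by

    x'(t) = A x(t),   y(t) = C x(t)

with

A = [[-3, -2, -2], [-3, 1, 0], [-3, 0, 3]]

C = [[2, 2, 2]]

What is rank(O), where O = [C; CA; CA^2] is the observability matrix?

3

CA = [[-18, -2, 2]]
CA^2 = [[54, 34, 42]]
Observability matrix O = [C; CA; CA^2] = [[2, 2, 2], [-18, -2, 2], [54, 34, 42]]
det(O) = 2·((-2)·42 - 2·34) - 2·((-18)·42 - 2·54) + 2·((-18)·34 - (-2)·54) = 2·(-152) - 2·(-864) + 2·(-504) = 416 ≠ 0, so rank(O) = 3.
rank(O) = 3 = n, so the pair (A, C) is completely observable.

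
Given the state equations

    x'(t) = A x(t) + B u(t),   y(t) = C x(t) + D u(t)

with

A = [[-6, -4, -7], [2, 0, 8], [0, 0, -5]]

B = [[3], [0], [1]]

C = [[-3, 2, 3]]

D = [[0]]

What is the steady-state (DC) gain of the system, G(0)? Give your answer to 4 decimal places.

G(0) = C(-A)^{-1}B + D = -C A^{-1} B + D.
det A = -40, so A^{-1} = (1/-40)·adj(A) = [[0, 1/2, 4/5], [-1/4, -3/4, -17/20], [0, 0, -1/5]]
A^{-1} B = [4/5, -8/5, -1/5]^T
C A^{-1} B = -31/5
G(0) = D - C A^{-1} B = 0 - (-31/5) = 31/5 ≈ 6.2000

6.2000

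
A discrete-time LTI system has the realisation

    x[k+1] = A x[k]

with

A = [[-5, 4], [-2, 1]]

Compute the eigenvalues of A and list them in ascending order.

-3, -1

det(zI - A) = z^2 - (tr A)z + det A, with tr A = (-5) + 1 = -4 and det A = (-5)·1 - 4·(-2) = -5 - (-8) = 3.
So p(z) = det(zI - A) = z^2 + 4z + 3.
Factor z^2 + 4z + 3: two numbers with sum -4 and product 3 are -1 and -3, so z^2 + 4z + 3 = (z + 1)(z + 3).
Hence p(z) = (z + 1) (z + 3), with roots -3, -1.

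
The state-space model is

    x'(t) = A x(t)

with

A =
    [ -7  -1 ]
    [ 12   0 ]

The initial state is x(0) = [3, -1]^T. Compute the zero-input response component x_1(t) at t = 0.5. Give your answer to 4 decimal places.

det(sI - A) = s^2 - (tr A)s + det A, with tr A = (-7) + 0 = -7 and det A = (-7)·0 - (-1)·12 = 0 - (-12) = 12.
So p(s) = det(sI - A) = s^2 + 7s + 12.
Factor s^2 + 7s + 12: two numbers with sum -7 and product 12 are -3 and -4, so s^2 + 7s + 12 = (s + 3)(s + 4).
Hence p(s) = (s + 3) (s + 4), with roots -4, -3.
The eigenvalues -4, -3 are distinct and real, so A is diagonalisable and x(t) = e^{At} x(0) = V diag(e^{λ_i t}) V^{-1} x(0), where the columns of V are the eigenvectors.
λ = -4: A - (-4)I = [[-3, -1], [12, 4]]. Row 1 gives (-3)·v1 + (-1)·v2 = 0, so take v_1 = [1, -3]^T.
λ = -3: A - (-3)I = [[-4, -1], [12, 3]]. Row 1 gives (-4)·v1 + (-1)·v2 = 0, so take v_2 = [1, -4]^T.
V = [v_1 v_2] = [[1, 1], [-3, -4]] has det V = -1, so V^{-1} = adj(V)/det V = [[4, 1], [-3, -1]].
Modal coordinates z(0) = V^{-1} x(0): 4·3 + 1·(-1) = 11; (-3)·3 + (-1)·(-1) = -8; so z(0) = [11, -8]^T.
x_1(t) = Σ_i (v_i)_1 · z_i(0) · e^{λ_i t} (row 1 of V times the modal terms).
x_1(0.5) = 1·11·e^{-4·0.5} + 1·(-8)·e^{-3·0.5} = 11·0.135335 + (-8)·0.223130 = -0.2964.

-0.2964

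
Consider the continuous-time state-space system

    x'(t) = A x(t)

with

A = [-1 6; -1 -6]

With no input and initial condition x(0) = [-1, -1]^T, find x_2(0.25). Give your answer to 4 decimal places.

det(sI - A) = s^2 - (tr A)s + det A, with tr A = (-1) + (-6) = -7 and det A = (-1)·(-6) - 6·(-1) = 6 - (-6) = 12.
So p(s) = det(sI - A) = s^2 + 7s + 12.
Factor s^2 + 7s + 12: two numbers with sum -7 and product 12 are -3 and -4, so s^2 + 7s + 12 = (s + 3)(s + 4).
Hence p(s) = (s + 3) (s + 4), with roots -4, -3.
The eigenvalues -4, -3 are distinct and real, so A is diagonalisable and x(t) = e^{At} x(0) = V diag(e^{λ_i t}) V^{-1} x(0), where the columns of V are the eigenvectors.
λ = -4: A - (-4)I = [[3, 6], [-1, -2]]. Row 1 gives 3·v1 + 6·v2 = 0, so take v_1 = [-2, 1]^T.
λ = -3: A - (-3)I = [[2, 6], [-1, -3]]. Row 1 gives 2·v1 + 6·v2 = 0, so take v_2 = [3, -1]^T.
V = [v_1 v_2] = [[-2, 3], [1, -1]] has det V = -1, so V^{-1} = adj(V)/det V = [[1, 3], [1, 2]].
Modal coordinates z(0) = V^{-1} x(0): 1·(-1) + 3·(-1) = -4; 1·(-1) + 2·(-1) = -3; so z(0) = [-4, -3]^T.
x_2(t) = Σ_i (v_i)_2 · z_i(0) · e^{λ_i t} (row 2 of V times the modal terms).
x_2(0.25) = 1·(-4)·e^{-4·0.25} + (-1)·(-3)·e^{-3·0.25} = (-4)·0.367879 + 3·0.472367 = -0.0544.

-0.0544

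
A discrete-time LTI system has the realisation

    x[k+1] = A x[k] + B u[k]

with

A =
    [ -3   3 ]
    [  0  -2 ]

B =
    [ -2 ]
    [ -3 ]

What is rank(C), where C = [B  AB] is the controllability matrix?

AB = [[-3], [6]]
Controllability matrix C = [B  AB] = [[-2, -3], [-3, 6]]
det(C) = (-2)·6 - (-3)·(-3) = -12 - 9 = -21 ≠ 0, so rank(C) = 2.
rank(C) = 2 = n, so the pair (A, B) is completely controllable.

2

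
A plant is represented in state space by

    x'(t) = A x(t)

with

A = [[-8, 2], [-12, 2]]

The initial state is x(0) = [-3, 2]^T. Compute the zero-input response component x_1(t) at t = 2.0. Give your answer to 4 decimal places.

det(sI - A) = s^2 - (tr A)s + det A, with tr A = (-8) + 2 = -6 and det A = (-8)·2 - 2·(-12) = -16 - (-24) = 8.
So p(s) = det(sI - A) = s^2 + 6s + 8.
Factor s^2 + 6s + 8: two numbers with sum -6 and product 8 are -2 and -4, so s^2 + 6s + 8 = (s + 2)(s + 4).
Hence p(s) = (s + 2) (s + 4), with roots -4, -2.
The eigenvalues -4, -2 are distinct and real, so A is diagonalisable and x(t) = e^{At} x(0) = V diag(e^{λ_i t}) V^{-1} x(0), where the columns of V are the eigenvectors.
λ = -4: A - (-4)I = [[-4, 2], [-12, 6]]. Row 1 gives (-4)·v1 + 2·v2 = 0, so take v_1 = [1, 2]^T.
λ = -2: A - (-2)I = [[-6, 2], [-12, 4]]. Row 1 gives (-6)·v1 + 2·v2 = 0, so take v_2 = [1, 3]^T.
V = [v_1 v_2] = [[1, 1], [2, 3]] has det V = 1, so V^{-1} = adj(V)/det V = [[3, -1], [-2, 1]].
Modal coordinates z(0) = V^{-1} x(0): 3·(-3) + (-1)·2 = -11; (-2)·(-3) + 1·2 = 8; so z(0) = [-11, 8]^T.
x_1(t) = Σ_i (v_i)_1 · z_i(0) · e^{λ_i t} (row 1 of V times the modal terms).
x_1(2.0) = 1·(-11)·e^{-4·2.0} + 1·8·e^{-2·2.0} = (-11)·0.000335 + 8·0.018316 = 0.1428.

0.1428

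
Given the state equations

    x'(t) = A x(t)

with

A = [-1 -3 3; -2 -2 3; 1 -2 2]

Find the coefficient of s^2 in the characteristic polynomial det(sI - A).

Expand det(sI - A) for the 3×3 matrix.
p(s) = s^3 + s^2 - 7s + 5.
(Check: constant term = det(-A) = (-1)^3 det A = 5; coefficient of s^2 = -tr A = 1.)
The coefficient of s^2 is 1.

1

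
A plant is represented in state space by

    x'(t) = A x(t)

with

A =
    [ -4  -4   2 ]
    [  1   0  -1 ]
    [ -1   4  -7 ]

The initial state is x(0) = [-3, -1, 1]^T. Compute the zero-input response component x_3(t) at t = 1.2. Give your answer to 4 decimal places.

det(sI - A) = s^3 - (tr A)s^2 + (M11 + M22 + M33)s - det A, where Mii is the 2×2 principal minor of A obtained by deleting row i and column i.
tr A = (-4) + 0 + (-7) = -11; M11 = 0·(-7) - (-1)·4 = 0 - (-4) = 4; M22 = (-4)·(-7) - 2·(-1) = 28 - (-2) = 30; M33 = (-4)·0 - (-4)·1 = 0 - (-4) = 4; sum of minors = 38.
det A = (-4)·(0·(-7) - (-1)·4) - (-4)·(1·(-7) - (-1)·(-1)) + 2·(1·4 - 0·(-1)) = (-4)·4 - (-4)·(-8) + 2·4 = -40.
So p(s) = det(sI - A) = s^3 + 11s^2 + 38s + 40.
Rational-root test: any integer root divides 40. Testing small divisors, s = -2 works: p(-2) = -8 + 44 + (-76) + 40 = 0, so (s + 2) is a factor.
Dividing, p(s) = (s + 2)(s^2 + 9s + 20).
Factor s^2 + 9s + 20: two numbers with sum -9 and product 20 are -4 and -5, so s^2 + 9s + 20 = (s + 4)(s + 5).
Hence p(s) = (s + 2) (s + 4) (s + 5), with roots -5, -4, -2.
The eigenvalues -5, -4, -2 are distinct and real, so A is diagonalisable and x(t) = e^{At} x(0) = V diag(e^{λ_i t}) V^{-1} x(0), where the columns of V are the eigenvectors.
λ = -5: A - (-5)I = [[1, -4, 2], [1, 5, -1], [-1, 4, -2]]. v must be orthogonal to every row; (row 1) × (row 2) = [-6, 3, 9], so take v_1 = [2, -1, -3]^T.
λ = -4: A - (-4)I = [[0, -4, 2], [1, 4, -1], [-1, 4, -3]]. v must be orthogonal to every row; (row 1) × (row 2) = [-4, 2, 4], so take v_2 = [2, -1, -2]^T.
λ = -2: A - (-2)I = [[-2, -4, 2], [1, 2, -1], [-1, 4, -5]]. v must be orthogonal to every row; (row 1) × (row 3) = [12, -12, -12], so take v_3 = [-1, 1, 1]^T.
V = [v_1 v_2 v_3] = [[2, 2, -1], [-1, -1, 1], [-3, -2, 1]] has det V = -1, so V^{-1} = adj(V)/det V = [[-1, 0, -1], [2, 1, 1], [1, 2, 0]].
Modal coordinates z(0) = V^{-1} x(0): (-1)·(-3) + 0·(-1) + (-1)·1 = 2; 2·(-3) + 1·(-1) + 1·1 = -6; 1·(-3) + 2·(-1) + 0·1 = -5; so z(0) = [2, -6, -5]^T.
x_3(t) = Σ_i (v_i)_3 · z_i(0) · e^{λ_i t} (row 3 of V times the modal terms).
x_3(1.2) = (-3)·2·e^{-5·1.2} + (-2)·(-6)·e^{-4·1.2} + 1·(-5)·e^{-2·1.2} = (-6)·0.002479 + 12·0.008230 + (-5)·0.090718 = -0.3697.

-0.3697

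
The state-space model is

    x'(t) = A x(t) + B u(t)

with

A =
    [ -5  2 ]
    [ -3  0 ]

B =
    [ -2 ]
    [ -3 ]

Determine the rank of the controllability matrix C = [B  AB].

1

AB = [[4], [6]]
Controllability matrix C = [B  AB] = [[-2, 4], [-3, 6]]
Every column of C is a scalar multiple of column 1 = [-2, -3] (multipliers 1, -2), so the columns span a one-dimensional space.
C ≠ 0, hence rank(C) = 1.
rank(C) = 1 < n = 2, so the pair (A, B) is not completely controllable.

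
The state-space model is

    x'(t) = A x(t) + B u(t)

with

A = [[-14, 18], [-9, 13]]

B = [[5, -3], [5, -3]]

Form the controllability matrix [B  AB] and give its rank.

AB = [[20, -12], [20, -12]]
Controllability matrix C = [B  AB] = [[5, -3, 20, -12], [5, -3, 20, -12]]
Every column of C is a scalar multiple of column 1 = [5, 5] (multipliers 1, -3/5, 4, -12/5), so the columns span a one-dimensional space.
C ≠ 0, hence rank(C) = 1.
rank(C) = 1 < n = 2, so the pair (A, B) is not completely controllable.

1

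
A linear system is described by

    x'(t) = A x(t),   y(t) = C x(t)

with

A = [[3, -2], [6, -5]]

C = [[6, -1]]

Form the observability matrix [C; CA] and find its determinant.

-30

CA = [[12, -7]]
Observability matrix O = [C; CA] = [[6, -1], [12, -7]]
det(O) = 6·(-7) - (-1)·12 = -42 - (-12) = -30
Since det(O) ≠ 0, rank(O) = 2 and the system is completely observable.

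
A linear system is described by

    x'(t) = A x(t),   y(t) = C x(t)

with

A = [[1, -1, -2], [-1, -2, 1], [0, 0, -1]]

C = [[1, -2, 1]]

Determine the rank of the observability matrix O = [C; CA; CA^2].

3

CA = [[3, 3, -5]]
CA^2 = [[0, -9, 2]]
Observability matrix O = [C; CA; CA^2] = [[1, -2, 1], [3, 3, -5], [0, -9, 2]]
det(O) = 1·(3·2 - (-5)·(-9)) - (-2)·(3·2 - (-5)·0) + 1·(3·(-9) - 3·0) = 1·(-39) - (-2)·6 + 1·(-27) = -54 ≠ 0, so rank(O) = 3.
rank(O) = 3 = n, so the pair (A, C) is completely observable.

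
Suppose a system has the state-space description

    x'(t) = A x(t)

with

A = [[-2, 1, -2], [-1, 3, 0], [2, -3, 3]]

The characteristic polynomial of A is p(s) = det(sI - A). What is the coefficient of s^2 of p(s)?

Expand det(sI - A) for the 3×3 matrix.
p(s) = s^3 - 4s^2 + 2s + 9.
(Check: constant term = det(-A) = (-1)^3 det A = 9; coefficient of s^2 = -tr A = -4.)
The coefficient of s^2 is -4.

-4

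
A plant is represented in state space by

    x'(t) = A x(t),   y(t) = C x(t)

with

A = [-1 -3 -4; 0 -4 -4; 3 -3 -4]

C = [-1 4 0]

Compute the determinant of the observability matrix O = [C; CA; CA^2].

1620

CA = [[1, -13, -12]]
CA^2 = [[-37, 85, 96]]
Observability matrix O = [C; CA; CA^2] = [[-1, 4, 0], [1, -13, -12], [-37, 85, 96]]
Expanding along the first row, det(O) = (-1)·((-13)·96 - (-12)·85) - 4·(1·96 - (-12)·(-37)) + 0·(1·85 - (-13)·(-37)) = (-1)·(-228) - 4·(-348) + 0·(-396) = 1620
Since det(O) ≠ 0, rank(O) = 3 and the system is completely observable.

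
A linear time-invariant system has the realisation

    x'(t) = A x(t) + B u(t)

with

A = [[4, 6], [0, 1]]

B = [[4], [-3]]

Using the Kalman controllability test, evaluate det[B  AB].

-18

AB = [[-2], [-3]]
Controllability matrix C = [B  AB] = [[4, -2], [-3, -3]]
det(C) = 4·(-3) - (-2)·(-3) = -12 - 6 = -18
Since det(C) ≠ 0, rank(C) = 2 and the system is completely controllable.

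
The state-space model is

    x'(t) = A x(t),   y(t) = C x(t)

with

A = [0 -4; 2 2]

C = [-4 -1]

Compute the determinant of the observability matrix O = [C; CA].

-58

CA = [[-2, 14]]
Observability matrix O = [C; CA] = [[-4, -1], [-2, 14]]
det(O) = (-4)·14 - (-1)·(-2) = -56 - 2 = -58
Since det(O) ≠ 0, rank(O) = 2 and the system is completely observable.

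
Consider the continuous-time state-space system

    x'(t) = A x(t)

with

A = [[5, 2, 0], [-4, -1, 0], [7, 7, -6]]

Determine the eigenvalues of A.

det(sI - A) = s^3 - (tr A)s^2 + (M11 + M22 + M33)s - det A, where Mii is the 2×2 principal minor of A obtained by deleting row i and column i.
tr A = 5 + (-1) + (-6) = -2; M11 = (-1)·(-6) - 0·7 = 6 - 0 = 6; M22 = 5·(-6) - 0·7 = -30 - 0 = -30; M33 = 5·(-1) - 2·(-4) = -5 - (-8) = 3; sum of minors = -21.
det A = 5·((-1)·(-6) - 0·7) - 2·((-4)·(-6) - 0·7) + 0·((-4)·7 - (-1)·7) = 5·6 - 2·24 + 0·(-21) = -18.
So p(s) = det(sI - A) = s^3 + 2s^2 - 21s + 18.
Rational-root test: any integer root divides 18. Testing small divisors, s = 1 works: p(1) = 1 + 2 + (-21) + 18 = 0, so (s - 1) is a factor.
Dividing, p(s) = (s - 1)(s^2 + 3s - 18).
Factor s^2 + 3s - 18: two numbers with sum -3 and product -18 are 3 and -6, so s^2 + 3s - 18 = (s - 3)(s + 6).
Hence p(s) = (s - 3) (s - 1) (s + 6), with roots -6, 1, 3.
At least one eigenvalue has non-negative real part, so the system is not asymptotically stable.

-6, 1, 3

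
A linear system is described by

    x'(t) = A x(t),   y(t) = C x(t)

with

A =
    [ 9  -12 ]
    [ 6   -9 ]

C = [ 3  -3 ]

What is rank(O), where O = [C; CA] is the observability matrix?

1

CA = [[9, -9]]
Observability matrix O = [C; CA] = [[3, -3], [9, -9]]
Every row of O is a scalar multiple of row 1 = [3, -3] (multipliers 1, 3), so the rows span a one-dimensional space.
O ≠ 0, hence rank(O) = 1.
rank(O) = 1 < n = 2, so the pair (A, C) is not completely observable.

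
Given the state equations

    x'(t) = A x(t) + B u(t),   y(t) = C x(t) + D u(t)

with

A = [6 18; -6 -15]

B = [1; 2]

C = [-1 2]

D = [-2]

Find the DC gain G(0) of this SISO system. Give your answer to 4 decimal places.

-6.8333

G(0) = C(-A)^{-1}B + D = -C A^{-1} B + D.
det A = 18, so A^{-1} = (1/18)·adj(A) = [[-5/6, -1], [1/3, 1/3]]
A^{-1} B = [-17/6, 1]^T
C A^{-1} B = 29/6
G(0) = D - C A^{-1} B = -2 - (29/6) = -41/6 ≈ -6.8333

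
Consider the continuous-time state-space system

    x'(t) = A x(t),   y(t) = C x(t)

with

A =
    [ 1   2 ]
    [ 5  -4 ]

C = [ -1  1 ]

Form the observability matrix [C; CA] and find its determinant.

CA = [[4, -6]]
Observability matrix O = [C; CA] = [[-1, 1], [4, -6]]
det(O) = (-1)·(-6) - 1·4 = 6 - 4 = 2
Since det(O) ≠ 0, rank(O) = 2 and the system is completely observable.

2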